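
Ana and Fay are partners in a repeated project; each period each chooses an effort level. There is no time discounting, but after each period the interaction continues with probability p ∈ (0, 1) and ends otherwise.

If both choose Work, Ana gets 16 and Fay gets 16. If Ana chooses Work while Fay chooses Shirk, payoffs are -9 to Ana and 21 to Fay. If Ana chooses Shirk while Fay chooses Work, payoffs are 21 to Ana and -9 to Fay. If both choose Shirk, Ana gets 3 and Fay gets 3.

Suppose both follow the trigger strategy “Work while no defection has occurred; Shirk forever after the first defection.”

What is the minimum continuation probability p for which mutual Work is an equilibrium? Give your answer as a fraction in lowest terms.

Expected cooperation value is 16 + p·16 + p²·16 + … = 16/(1−p); deviation gives 21 + p·3/(1−p).
16 ≥ 21(1−p) + 3p ⇒ 18p ≥ 5 ⇒ p ≥ 5/18.

5/18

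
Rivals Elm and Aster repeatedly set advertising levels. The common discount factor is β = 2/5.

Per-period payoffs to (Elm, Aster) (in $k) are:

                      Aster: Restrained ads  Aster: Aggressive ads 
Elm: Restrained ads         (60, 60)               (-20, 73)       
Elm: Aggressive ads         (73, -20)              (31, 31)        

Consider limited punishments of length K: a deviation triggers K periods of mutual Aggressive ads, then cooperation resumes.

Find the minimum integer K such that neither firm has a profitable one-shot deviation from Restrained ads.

2

IC: β(1−β^K)/(1−β) ≥ (73−60)/(60−31) = 13/29.
With β = 2/5: need 1 − β^K ≥ 13/29·(1−2/5)/(2/5), i.e. β^K ≤ 0.3276.
Since (2/5)^1 = 0.4000 and (2/5)^2 = 0.1600, the smallest such K is 2.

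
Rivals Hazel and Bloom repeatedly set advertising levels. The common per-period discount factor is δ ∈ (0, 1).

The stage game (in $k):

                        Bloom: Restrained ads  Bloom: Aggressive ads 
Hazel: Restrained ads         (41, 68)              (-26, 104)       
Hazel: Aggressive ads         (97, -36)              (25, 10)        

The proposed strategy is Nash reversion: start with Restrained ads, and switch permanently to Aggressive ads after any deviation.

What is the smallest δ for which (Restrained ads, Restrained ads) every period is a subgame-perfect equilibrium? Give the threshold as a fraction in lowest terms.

7/9

Hazel's threshold: (97−41)/(97−25) = 7/9.
Bloom's threshold: (104−68)/(104−10) = 18/47.
7/9 > 18/47, so Hazel binds and δ* = 7/9.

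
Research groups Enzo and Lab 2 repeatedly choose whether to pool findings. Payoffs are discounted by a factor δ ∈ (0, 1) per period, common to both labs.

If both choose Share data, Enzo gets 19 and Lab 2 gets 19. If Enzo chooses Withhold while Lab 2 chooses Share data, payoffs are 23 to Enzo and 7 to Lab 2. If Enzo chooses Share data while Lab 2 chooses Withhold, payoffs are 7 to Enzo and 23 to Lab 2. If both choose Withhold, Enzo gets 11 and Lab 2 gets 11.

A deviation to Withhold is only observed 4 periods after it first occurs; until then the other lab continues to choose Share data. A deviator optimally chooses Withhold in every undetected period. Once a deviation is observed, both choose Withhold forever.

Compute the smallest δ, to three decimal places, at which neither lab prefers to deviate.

0.760

Deviating for the 4 undetected periods gains 23−19 = 4 per period over cooperation, then loses 19−11 = 8 per period forever once punishment starts.
Gain: 4(1 + δ + … + δ^3); loss: 8·δ^4/(1−δ).
No profitable deviation ⇔ 4(1−δ^4) ≤ 8·δ^4, i.e. δ^4 ≥ 4/(4+8) = 1/3.
Hence δ ≥ (1/3)^(1/4) ≈ 0.760.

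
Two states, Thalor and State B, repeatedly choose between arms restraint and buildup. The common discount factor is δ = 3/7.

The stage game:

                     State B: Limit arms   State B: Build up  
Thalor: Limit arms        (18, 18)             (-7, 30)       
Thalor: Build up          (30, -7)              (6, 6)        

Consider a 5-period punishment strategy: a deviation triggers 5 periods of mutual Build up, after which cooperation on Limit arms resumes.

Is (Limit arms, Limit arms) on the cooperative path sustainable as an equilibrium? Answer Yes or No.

IC: δ+…+δ^5 ≥ (30−18)/(18−6) = 1.
At δ = 3/7: partial sum = 0.7392 < 1.0000. Cooperation not sustainable.

No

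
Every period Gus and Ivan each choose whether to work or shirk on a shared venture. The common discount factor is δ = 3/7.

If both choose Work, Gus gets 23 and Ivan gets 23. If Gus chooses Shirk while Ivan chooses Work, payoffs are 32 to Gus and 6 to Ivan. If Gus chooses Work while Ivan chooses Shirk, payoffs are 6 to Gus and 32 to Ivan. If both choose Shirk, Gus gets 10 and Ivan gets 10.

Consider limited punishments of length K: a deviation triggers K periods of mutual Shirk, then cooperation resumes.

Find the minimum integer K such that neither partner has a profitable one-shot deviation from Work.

4

IC: δ(1−δ^K)/(1−δ) ≥ (32−23)/(23−10) = 9/13.
With δ = 3/7: need 1 − δ^K ≥ 9/13·(1−3/7)/(3/7), i.e. δ^K ≤ 0.0769.
Since (3/7)^3 = 0.0787 and (3/7)^4 = 0.0337, the smallest such K is 4.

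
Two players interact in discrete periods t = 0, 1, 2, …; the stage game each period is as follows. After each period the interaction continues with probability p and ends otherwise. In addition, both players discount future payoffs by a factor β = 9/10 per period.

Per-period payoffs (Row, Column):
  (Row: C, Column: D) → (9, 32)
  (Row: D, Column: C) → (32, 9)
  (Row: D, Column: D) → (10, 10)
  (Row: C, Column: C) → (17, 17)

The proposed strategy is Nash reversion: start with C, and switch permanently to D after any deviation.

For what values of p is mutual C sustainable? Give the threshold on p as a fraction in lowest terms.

With continuation probability p and discount β, the effective per-period discount factor is βp.
Grim-trigger IC: βp ≥ (32−17)/(32−10) = 15/22.
So p ≥ (15/22)/(9/10) = 25/33.

25/33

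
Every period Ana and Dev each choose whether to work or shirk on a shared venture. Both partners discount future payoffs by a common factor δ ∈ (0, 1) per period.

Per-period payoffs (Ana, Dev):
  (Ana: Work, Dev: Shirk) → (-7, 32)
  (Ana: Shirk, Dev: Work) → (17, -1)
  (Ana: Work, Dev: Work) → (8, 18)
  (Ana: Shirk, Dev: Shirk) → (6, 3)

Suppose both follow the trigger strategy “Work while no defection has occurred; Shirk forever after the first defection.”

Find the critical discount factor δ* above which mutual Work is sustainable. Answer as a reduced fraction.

Ana's threshold: (17−8)/(17−6) = 9/11.
Dev's threshold: (32−18)/(32−3) = 14/29.
9/11 > 14/29, so Ana binds and δ* = 9/11.

9/11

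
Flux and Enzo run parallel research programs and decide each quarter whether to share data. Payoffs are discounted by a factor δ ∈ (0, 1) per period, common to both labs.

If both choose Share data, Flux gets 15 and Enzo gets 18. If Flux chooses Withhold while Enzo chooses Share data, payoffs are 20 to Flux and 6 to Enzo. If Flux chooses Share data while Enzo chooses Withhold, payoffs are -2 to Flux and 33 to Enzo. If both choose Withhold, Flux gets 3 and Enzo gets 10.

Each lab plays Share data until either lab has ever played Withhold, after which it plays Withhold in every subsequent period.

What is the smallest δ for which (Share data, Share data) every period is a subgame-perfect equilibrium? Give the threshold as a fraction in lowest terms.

Flux's threshold: (20−15)/(20−3) = 5/17.
Enzo's threshold: (33−18)/(33−10) = 15/23.
5/17 < 15/23, so Enzo binds and δ* = 15/23.

15/23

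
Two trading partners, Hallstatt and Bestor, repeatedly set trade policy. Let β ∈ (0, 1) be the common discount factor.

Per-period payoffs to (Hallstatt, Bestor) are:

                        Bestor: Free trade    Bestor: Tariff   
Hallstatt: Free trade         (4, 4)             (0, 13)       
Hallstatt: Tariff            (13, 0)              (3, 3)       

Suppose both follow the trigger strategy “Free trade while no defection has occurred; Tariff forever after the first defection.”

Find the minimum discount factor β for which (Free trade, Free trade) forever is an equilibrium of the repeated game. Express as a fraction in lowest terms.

9/10

4/(1−β) ≥ 13 + 3β/(1−β)
4 ≥ 13 − 10β
β ≥ 9/10.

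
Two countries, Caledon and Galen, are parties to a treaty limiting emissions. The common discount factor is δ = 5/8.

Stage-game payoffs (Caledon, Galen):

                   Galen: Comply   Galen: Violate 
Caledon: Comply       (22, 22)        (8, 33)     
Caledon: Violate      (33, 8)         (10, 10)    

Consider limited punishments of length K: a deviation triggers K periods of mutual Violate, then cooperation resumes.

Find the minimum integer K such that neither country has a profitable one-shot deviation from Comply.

2

Need Σ_{k=1}^{K} δ^k ≥ (33−22)/(22−10) = 0.9167 at δ = 5/8.
At K = 1 the sum is 0.6250 < 0.9167; at K = 2 it is 1.0156 ≥ 0.9167.
So the minimum punishment length is K = 2.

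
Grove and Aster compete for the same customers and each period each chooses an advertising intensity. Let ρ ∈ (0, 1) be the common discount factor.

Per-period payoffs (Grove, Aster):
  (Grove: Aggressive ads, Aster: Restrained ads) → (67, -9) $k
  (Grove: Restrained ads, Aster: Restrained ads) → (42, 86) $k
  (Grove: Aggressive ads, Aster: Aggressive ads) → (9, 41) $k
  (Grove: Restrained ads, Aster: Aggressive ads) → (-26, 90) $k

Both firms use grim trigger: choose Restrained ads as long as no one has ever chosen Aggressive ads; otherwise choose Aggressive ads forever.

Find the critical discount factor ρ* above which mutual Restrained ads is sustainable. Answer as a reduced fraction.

25/58

Grove's threshold: (67−42)/(67−9) = 25/58.
Aster's threshold: (90−86)/(90−41) = 4/49.
25/58 > 4/49, so Grove binds and ρ* = 25/58.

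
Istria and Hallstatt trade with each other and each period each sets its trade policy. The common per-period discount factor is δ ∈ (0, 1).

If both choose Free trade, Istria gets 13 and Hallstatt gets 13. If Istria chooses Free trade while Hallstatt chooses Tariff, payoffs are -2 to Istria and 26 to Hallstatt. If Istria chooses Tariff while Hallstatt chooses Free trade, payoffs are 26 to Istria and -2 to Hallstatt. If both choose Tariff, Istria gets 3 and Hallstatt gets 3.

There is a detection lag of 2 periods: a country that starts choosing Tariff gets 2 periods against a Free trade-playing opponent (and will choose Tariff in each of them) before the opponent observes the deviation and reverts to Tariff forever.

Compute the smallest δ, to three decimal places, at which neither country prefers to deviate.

A deviator earns 26 for 2 periods, then 3 forever; cooperating earns 13 forever. Multiplying the IC by (1−δ):
13 ≥ 26(1−δ^2) + 3δ^2, so 23·δ^2 ≥ 13 and δ^2 ≥ 13/23.
δ ≥ (13/23)^(1/2) ≈ 0.752.

0.752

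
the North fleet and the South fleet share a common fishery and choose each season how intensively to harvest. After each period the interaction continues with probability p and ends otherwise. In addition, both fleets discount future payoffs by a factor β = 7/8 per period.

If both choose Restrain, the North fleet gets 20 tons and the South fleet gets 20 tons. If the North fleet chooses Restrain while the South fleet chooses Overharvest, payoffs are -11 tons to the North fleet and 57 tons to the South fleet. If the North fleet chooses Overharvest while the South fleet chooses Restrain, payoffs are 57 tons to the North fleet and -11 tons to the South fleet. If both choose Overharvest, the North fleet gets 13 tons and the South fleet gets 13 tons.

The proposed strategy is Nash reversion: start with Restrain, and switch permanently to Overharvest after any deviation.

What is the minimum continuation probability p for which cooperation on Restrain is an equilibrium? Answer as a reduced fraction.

With continuation probability p and discount β, the effective per-period discount factor is βp.
Grim-trigger IC: βp ≥ (57−20)/(57−13) = 37/44.
So p ≥ (37/44)/(7/8) = 74/77.

74/77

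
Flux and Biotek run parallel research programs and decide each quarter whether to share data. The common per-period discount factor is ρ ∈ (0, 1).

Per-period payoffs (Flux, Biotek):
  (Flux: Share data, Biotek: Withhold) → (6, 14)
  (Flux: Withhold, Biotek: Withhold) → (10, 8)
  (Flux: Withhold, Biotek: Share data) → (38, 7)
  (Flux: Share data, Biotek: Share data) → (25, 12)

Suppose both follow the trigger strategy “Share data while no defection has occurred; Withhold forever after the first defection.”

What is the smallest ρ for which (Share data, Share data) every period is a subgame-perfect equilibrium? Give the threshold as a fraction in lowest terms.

For Flux: deviation gain 38−25 = 13, per-period punishment loss 25−10 = 15. IC gives ρ ≥ 13/28.
For Biotek: gain 2, loss 4 per period, so ρ ≥ 2/6 = 1/3.
The tighter constraint is Flux's, so cooperation needs ρ ≥ 13/28.

13/28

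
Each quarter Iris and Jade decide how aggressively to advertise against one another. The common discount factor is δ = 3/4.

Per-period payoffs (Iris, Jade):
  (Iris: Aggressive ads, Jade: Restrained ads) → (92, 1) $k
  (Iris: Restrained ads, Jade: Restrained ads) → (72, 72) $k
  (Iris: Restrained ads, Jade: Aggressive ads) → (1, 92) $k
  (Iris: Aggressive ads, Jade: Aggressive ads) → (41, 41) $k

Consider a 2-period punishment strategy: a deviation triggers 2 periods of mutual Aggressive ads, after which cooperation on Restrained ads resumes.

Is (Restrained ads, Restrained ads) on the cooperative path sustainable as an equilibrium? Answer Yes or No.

Yes

A one-shot deviation gives 92 now, then 41 for 2 periods, then back to 72.
Gain from deviating: (92−72) today; loss: (72−41) in each of the next 2 periods.
No-deviation condition: (72−41)(δ+…+δ^2) ≥ 92−72, i.e. δ+…+δ^2 ≥ 20/31.
At δ = 3/4: δ+…+δ^2 = 1.3125 ≥ 0.6452.
So cooperation is sustainable.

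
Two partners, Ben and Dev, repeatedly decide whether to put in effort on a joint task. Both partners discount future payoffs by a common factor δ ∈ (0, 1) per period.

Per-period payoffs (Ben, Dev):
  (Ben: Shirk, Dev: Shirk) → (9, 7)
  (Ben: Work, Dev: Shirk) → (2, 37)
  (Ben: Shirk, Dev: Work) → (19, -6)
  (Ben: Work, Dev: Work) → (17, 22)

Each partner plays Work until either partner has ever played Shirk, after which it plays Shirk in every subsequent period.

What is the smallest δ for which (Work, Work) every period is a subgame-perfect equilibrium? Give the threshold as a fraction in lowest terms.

For Ben: deviation gain 19−17 = 2, per-period punishment loss 17−9 = 8. IC gives δ ≥ 2/10 = 1/5.
For Dev: gain 15, loss 15 per period, so δ ≥ 15/30 = 1/2.
The tighter constraint is Dev's, so cooperation needs δ ≥ 1/2.

1/2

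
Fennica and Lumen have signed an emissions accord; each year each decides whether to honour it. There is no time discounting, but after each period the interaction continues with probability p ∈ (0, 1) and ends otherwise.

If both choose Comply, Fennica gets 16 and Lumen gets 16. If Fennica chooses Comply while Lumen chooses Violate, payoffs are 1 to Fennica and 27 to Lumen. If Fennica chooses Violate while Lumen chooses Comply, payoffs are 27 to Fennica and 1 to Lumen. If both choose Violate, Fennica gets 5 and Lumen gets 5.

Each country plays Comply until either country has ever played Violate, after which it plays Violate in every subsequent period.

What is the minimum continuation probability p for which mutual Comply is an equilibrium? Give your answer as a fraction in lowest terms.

1/2

Expected cooperation value is 16 + p·16 + p²·16 + … = 16/(1−p); deviation gives 27 + p·5/(1−p).
16 ≥ 27(1−p) + 5p ⇒ 22p ≥ 11 ⇒ p ≥ 11/22 = 1/2.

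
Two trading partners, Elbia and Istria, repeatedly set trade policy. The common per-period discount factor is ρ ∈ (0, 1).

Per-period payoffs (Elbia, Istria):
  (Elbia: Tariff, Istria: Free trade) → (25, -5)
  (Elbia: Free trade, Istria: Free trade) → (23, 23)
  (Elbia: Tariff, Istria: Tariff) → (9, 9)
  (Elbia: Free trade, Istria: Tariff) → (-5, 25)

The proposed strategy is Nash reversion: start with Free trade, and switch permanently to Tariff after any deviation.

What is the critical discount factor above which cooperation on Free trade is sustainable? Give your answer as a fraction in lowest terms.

1/8

Cooperation forever yields 23 each period: 23/(1−ρ).
Deviating yields 25 once, then 9 forever: 25 + 9ρ/(1−ρ).
No profitable deviation requires 23/(1−ρ) ≥ 25 + 9ρ/(1−ρ).
Multiplying by (1−ρ): 23 ≥ 25(1−ρ) + 9ρ = 25 − 16ρ.
So 16ρ ≥ 2, i.e. ρ ≥ 2/16 = 1/8.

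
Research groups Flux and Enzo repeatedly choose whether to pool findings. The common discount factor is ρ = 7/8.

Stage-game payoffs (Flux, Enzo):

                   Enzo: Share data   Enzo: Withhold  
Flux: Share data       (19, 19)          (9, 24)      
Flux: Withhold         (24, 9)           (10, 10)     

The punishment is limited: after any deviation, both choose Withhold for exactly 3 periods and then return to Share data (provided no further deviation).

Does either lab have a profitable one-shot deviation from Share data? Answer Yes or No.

No

IC: ρ+…+ρ^3 ≥ (24−19)/(19−10) = 5/9.
At ρ = 7/8: partial sum = 2.3105 ≥ 0.5556. Cooperation sustainable.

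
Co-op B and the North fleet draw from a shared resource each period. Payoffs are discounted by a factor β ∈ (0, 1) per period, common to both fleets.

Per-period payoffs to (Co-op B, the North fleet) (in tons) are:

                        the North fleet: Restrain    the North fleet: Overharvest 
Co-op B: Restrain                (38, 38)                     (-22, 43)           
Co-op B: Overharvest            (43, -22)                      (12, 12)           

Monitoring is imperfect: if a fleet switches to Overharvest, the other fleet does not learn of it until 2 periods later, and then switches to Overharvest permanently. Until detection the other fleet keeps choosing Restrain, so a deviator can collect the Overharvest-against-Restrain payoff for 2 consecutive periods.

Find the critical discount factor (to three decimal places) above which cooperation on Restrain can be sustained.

A deviator earns 43 for 2 periods, then 12 forever; cooperating earns 38 forever. Multiplying the IC by (1−β):
38 ≥ 43(1−β^2) + 12β^2, so 31·β^2 ≥ 5 and β^2 ≥ 5/31.
β ≥ (5/31)^(1/2) ≈ 0.402.

0.402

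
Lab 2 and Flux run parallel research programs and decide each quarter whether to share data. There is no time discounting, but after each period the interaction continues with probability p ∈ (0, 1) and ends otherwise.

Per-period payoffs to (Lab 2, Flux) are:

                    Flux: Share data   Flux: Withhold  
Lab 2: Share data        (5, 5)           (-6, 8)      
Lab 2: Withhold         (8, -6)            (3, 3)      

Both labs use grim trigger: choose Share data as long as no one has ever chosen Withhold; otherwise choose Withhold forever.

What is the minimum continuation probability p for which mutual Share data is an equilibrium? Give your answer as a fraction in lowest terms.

3/5

With no time discounting, the continuation probability p plays the role of the discount factor.
Grim-trigger IC: 5/(1−p) ≥ 8 + 3p/(1−p) ⇒ p ≥ (8−5)/(8−3) = 3/5.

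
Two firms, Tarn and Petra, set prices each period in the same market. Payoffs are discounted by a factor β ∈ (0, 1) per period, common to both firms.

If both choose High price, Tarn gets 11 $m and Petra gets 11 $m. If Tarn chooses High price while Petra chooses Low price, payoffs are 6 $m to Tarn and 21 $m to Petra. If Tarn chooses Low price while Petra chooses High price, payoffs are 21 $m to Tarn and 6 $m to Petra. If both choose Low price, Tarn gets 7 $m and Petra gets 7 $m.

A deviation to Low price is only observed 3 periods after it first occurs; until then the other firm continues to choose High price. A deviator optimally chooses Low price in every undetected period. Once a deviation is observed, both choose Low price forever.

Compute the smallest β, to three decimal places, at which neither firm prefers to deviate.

The best deviation is to choose Low price for all 3 undetected periods, earning 21 each, then 7 forever once detected.
Deviation value: 21(1−β^3)/(1−β) + 7β^3/(1−β); cooperation value: 11/(1−β).
IC: 11 ≥ 21(1−β^3) + 7β^3 = 21 − 14β^3.
So β^3 ≥ 10/14 = 5/7, giving β ≥ (5/7)^(1/3) ≈ 0.894.

0.894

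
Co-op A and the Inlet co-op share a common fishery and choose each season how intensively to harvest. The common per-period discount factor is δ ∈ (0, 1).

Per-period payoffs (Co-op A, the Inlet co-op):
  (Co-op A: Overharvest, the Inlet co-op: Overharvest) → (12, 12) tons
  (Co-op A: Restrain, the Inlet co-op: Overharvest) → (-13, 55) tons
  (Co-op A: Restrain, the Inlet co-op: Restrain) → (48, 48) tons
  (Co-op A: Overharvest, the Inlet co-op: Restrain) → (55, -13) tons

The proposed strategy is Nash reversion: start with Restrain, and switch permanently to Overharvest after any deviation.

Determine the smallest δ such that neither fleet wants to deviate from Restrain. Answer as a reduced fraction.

7/43

Cooperation forever yields 48 each period: 48/(1−δ).
Deviating yields 55 once, then 12 forever: 55 + 12δ/(1−δ).
No profitable deviation requires 48/(1−δ) ≥ 55 + 12δ/(1−δ).
Multiplying by (1−δ): 48 ≥ 55(1−δ) + 12δ = 55 − 43δ.
So 43δ ≥ 7, i.e. δ ≥ 7/43.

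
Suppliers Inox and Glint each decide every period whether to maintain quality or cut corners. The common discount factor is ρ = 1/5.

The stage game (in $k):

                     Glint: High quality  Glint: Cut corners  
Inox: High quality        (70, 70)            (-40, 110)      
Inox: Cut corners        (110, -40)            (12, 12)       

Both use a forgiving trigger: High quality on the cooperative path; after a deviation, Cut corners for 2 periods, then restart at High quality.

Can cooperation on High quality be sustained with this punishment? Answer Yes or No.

IC: ρ+…+ρ^2 ≥ (110−70)/(70−12) = 20/29.
At ρ = 1/5: partial sum = 0.2400 < 0.6897. Cooperation not sustainable.

No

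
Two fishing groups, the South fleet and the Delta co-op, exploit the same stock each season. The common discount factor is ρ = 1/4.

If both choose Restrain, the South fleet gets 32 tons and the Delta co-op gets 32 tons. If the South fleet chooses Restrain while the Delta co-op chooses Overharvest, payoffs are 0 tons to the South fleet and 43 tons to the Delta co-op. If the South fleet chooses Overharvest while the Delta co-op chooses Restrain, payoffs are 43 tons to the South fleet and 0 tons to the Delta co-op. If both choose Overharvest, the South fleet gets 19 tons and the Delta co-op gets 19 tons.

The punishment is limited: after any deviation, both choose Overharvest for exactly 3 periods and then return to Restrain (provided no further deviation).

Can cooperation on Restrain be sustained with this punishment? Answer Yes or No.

No

IC: ρ+…+ρ^3 ≥ (43−32)/(32−19) = 11/13.
At ρ = 1/4: partial sum = 0.3281 < 0.8462. Cooperation not sustainable.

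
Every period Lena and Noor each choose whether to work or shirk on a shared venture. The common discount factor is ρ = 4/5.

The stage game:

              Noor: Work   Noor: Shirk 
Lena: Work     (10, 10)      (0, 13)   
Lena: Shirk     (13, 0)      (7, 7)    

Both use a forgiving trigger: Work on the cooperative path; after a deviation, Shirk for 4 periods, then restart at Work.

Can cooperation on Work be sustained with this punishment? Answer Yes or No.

Yes

Comparing payoff streams over the 5 periods until play realigns: cooperate → 10(1+ρ+…+ρ^4); deviate → 13 + 7(ρ+…+ρ^4).
Cooperation is sustained iff (10−7)(ρ+…+ρ^4) ≥ 13−10.
ρ+…+ρ^4 = 4/5·(1−(4/5)^4)/(1−4/5) = 2.3616, and (13−10)/(10−7) = 1.0000.
2.3616 ≥ 1.0000, so cooperation is sustainable.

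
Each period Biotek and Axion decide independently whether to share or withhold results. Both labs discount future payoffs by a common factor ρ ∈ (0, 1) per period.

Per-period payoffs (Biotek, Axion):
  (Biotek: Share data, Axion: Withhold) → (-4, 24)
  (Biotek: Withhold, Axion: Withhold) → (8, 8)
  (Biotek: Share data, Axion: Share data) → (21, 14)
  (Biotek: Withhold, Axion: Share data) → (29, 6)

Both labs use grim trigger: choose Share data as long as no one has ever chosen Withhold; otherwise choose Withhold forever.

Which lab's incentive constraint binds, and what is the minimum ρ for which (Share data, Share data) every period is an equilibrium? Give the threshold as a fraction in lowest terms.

Axion; ρ ≥ 5/8

For Biotek: deviation gain 29−21 = 8, per-period punishment loss 21−8 = 13. IC gives ρ ≥ 8/21.
For Axion: gain 10, loss 6 per period, so ρ ≥ 10/16 = 5/8.
The tighter constraint is Axion's, so cooperation needs ρ ≥ 5/8.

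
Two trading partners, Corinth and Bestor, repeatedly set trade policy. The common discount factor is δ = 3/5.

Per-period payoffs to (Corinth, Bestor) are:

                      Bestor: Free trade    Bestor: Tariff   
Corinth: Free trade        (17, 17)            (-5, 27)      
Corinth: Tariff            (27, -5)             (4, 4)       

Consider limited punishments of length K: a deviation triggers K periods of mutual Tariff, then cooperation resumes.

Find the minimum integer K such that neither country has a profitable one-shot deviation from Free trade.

Need Σ_{k=1}^{K} δ^k ≥ (27−17)/(17−4) = 0.7692 at δ = 3/5.
At K = 1 the sum is 0.6000 < 0.7692; at K = 2 it is 0.9600 ≥ 0.7692.
So the minimum punishment length is K = 2.

2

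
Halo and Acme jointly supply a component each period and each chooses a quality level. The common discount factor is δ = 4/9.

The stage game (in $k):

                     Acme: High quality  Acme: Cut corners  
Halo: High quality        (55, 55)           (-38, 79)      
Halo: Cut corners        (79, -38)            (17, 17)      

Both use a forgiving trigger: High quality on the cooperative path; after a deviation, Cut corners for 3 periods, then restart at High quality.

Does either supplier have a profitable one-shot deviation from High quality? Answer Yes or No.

No

A one-shot deviation gives 79 now, then 17 for 3 periods, then back to 55.
Gain from deviating: (79−55) today; loss: (55−17) in each of the next 3 periods.
No-deviation condition: (55−17)(δ+…+δ^3) ≥ 79−55, i.e. δ+…+δ^3 ≥ 12/19.
At δ = 4/9: δ+…+δ^3 = 0.7298 ≥ 0.6316.
So cooperation is sustainable.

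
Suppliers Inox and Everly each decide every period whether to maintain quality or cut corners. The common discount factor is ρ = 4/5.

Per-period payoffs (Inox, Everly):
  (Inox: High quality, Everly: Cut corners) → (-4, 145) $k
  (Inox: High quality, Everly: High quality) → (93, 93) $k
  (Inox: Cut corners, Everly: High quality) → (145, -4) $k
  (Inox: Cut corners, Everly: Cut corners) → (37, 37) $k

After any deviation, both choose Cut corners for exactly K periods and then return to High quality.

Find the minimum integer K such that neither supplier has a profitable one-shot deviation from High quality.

No profitable deviation requires (93−37)(ρ+…+ρ^K) ≥ 145−93, i.e. ρ+…+ρ^K ≥ 13/14 ≈ 0.9286.
With ρ = 4/5, the partial sums are K=1: 0.8000, K=2: 1.4400.
K = 2 is the first length at which the sum reaches 0.9286.

2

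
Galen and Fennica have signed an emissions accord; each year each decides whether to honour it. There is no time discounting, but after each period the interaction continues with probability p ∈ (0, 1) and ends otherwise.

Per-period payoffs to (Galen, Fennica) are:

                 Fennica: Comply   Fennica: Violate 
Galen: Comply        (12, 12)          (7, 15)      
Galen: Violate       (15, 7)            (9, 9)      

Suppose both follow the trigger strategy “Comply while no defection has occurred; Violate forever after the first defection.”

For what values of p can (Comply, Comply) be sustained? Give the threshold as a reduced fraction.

1/2

Expected cooperation value is 12 + p·12 + p²·12 + … = 12/(1−p); deviation gives 15 + p·9/(1−p).
12 ≥ 15(1−p) + 9p ⇒ 6p ≥ 3 ⇒ p ≥ 3/6 = 1/2.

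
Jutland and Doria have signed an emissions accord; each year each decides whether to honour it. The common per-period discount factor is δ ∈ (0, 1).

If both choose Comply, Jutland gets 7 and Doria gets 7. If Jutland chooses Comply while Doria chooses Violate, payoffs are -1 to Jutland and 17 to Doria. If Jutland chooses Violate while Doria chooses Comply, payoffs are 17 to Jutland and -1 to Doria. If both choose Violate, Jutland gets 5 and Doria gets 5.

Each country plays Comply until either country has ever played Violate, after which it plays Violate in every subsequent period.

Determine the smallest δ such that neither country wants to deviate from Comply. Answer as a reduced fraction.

5/6

Under grim trigger the critical discount factor is (T−C)/(T−P) with T = 17, C = 7, P = 5.
δ* = (17−7)/(17−5) = 10/12 = 5/6.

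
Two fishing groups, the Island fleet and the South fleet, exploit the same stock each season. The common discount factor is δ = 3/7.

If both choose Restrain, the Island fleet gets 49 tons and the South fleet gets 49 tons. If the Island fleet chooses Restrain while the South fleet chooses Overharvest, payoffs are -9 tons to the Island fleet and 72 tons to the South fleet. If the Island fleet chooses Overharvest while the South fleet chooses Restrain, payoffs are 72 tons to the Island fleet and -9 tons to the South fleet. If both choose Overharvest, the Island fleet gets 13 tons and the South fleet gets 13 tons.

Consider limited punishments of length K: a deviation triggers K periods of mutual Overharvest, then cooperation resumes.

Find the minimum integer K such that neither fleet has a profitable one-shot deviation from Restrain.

3

No profitable deviation requires (49−13)(δ+…+δ^K) ≥ 72−49, i.e. δ+…+δ^K ≥ 23/36 ≈ 0.6389.
With δ = 3/7, the partial sums are K=1: 0.4286, K=2: 0.6122, K=3: 0.6910.
K = 3 is the first length at which the sum reaches 0.6389.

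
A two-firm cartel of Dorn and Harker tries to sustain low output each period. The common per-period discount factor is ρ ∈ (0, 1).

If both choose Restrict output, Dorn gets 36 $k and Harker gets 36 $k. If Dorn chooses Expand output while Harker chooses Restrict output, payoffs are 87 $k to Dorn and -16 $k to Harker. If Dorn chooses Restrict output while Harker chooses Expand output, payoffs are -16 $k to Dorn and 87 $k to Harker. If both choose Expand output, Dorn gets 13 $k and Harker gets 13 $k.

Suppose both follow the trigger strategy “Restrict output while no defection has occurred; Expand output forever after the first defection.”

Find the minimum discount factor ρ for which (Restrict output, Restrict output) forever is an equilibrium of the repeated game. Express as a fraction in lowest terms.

51/74

Under grim trigger the critical discount factor is (T−C)/(T−P) with T = 87, C = 36, P = 13.
ρ* = (87−36)/(87−13) = 51/74.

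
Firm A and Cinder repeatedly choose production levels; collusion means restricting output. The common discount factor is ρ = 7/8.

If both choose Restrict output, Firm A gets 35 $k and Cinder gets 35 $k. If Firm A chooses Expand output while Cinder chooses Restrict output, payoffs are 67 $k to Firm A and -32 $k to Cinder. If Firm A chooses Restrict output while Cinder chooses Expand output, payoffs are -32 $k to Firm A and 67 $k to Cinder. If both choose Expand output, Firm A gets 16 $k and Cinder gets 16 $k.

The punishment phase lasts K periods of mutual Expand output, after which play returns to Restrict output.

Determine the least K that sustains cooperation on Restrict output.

IC: ρ(1−ρ^K)/(1−ρ) ≥ (67−35)/(35−16) = 32/19.
With ρ = 7/8: need 1 − ρ^K ≥ 32/19·(1−7/8)/(7/8), i.e. ρ^K ≤ 0.7594.
Since (7/8)^2 = 0.7656 and (7/8)^3 = 0.6699, the smallest such K is 3.

3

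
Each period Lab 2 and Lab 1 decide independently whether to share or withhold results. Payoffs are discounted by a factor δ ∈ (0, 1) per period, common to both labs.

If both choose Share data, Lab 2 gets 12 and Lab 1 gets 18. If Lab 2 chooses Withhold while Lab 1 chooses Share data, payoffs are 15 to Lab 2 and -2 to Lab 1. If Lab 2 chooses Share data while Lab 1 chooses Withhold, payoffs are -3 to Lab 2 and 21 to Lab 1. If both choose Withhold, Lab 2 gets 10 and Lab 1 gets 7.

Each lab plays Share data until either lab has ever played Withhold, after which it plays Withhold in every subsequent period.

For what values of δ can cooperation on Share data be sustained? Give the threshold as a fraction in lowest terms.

Lab 2: cooperation gives 12 each period; deviation gives 15 once then 10 forever.
  12/(1−δ) ≥ 15 + 10δ/(1−δ) ⇒ δ ≥ 3/5.
Lab 1: cooperation gives 18 each period; deviation gives 21 once then 7 forever.
  δ ≥ 3/14.
Both must hold, so the binding constraint is Lab 2's: δ ≥ 3/5.

3/5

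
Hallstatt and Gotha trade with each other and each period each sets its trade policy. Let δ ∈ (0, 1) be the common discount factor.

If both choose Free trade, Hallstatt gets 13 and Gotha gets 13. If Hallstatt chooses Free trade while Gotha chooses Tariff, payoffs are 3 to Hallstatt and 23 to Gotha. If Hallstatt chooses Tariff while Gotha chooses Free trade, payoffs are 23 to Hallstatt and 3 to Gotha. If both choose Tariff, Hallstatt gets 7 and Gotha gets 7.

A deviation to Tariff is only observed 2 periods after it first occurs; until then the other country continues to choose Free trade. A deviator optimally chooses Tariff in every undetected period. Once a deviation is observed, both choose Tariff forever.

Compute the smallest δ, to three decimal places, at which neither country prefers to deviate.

0.791

The best deviation is to choose Tariff for all 2 undetected periods, earning 23 each, then 7 forever once detected.
Deviation value: 23(1−δ^2)/(1−δ) + 7δ^2/(1−δ); cooperation value: 13/(1−δ).
IC: 13 ≥ 23(1−δ^2) + 7δ^2 = 23 − 16δ^2.
So δ^2 ≥ 10/16 = 5/8, giving δ ≥ (5/8)^(1/2) ≈ 0.791.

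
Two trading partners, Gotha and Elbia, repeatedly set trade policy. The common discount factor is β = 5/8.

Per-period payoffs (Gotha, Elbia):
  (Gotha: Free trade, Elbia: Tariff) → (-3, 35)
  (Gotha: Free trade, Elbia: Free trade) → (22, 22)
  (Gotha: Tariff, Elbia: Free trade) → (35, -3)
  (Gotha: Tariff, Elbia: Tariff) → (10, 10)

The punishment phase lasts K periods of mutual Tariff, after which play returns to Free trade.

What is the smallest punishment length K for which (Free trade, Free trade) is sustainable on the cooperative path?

No profitable deviation requires (22−10)(β+…+β^K) ≥ 35−22, i.e. β+…+β^K ≥ 13/12 ≈ 1.0833.
With β = 5/8, the partial sums are K=1: 0.6250, K=2: 1.0156, K=3: 1.2598.
K = 3 is the first length at which the sum reaches 1.0833.

3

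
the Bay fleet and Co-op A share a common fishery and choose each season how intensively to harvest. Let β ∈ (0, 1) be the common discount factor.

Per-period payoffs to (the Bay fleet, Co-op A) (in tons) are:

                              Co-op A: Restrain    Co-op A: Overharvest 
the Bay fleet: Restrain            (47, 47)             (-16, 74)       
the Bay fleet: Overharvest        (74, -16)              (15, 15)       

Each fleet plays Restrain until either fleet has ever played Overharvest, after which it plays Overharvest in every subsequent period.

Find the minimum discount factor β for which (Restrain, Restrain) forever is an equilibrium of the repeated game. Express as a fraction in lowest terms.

27/59

Under grim trigger the critical discount factor is (T−C)/(T−P) with T = 74, C = 47, P = 15.
β* = (74−47)/(74−15) = 27/59.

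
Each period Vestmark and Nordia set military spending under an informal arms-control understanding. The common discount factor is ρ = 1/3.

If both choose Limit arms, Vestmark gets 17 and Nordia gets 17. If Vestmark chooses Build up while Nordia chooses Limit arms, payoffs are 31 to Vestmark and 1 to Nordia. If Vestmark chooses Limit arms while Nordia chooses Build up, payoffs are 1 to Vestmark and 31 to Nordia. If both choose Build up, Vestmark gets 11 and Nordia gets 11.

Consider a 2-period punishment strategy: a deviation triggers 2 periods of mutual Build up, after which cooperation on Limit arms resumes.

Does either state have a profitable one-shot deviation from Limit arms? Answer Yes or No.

Yes

IC: ρ+…+ρ^2 ≥ (31−17)/(17−11) = 7/3.
At ρ = 1/3: partial sum = 0.4444 < 2.3333. Cooperation not sustainable.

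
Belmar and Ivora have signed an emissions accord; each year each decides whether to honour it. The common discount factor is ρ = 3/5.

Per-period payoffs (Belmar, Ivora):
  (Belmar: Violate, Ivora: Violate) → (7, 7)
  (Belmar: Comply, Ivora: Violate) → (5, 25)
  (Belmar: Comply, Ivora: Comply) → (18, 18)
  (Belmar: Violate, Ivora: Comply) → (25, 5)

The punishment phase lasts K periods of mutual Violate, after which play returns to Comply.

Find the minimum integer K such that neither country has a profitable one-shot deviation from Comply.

Need Σ_{k=1}^{K} ρ^k ≥ (25−18)/(18−7) = 0.6364 at ρ = 3/5.
At K = 1 the sum is 0.6000 < 0.6364; at K = 2 it is 0.9600 ≥ 0.6364.
So the minimum punishment length is K = 2.

2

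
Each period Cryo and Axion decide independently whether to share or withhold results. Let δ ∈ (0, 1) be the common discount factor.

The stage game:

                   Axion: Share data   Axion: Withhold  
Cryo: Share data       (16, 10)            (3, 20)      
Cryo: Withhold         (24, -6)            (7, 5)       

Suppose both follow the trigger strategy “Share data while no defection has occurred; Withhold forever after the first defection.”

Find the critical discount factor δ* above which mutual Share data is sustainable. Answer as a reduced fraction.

Cryo: cooperation gives 16 each period; deviation gives 24 once then 7 forever.
  16/(1−δ) ≥ 24 + 7δ/(1−δ) ⇒ δ ≥ 8/17.
Axion: cooperation gives 10 each period; deviation gives 20 once then 5 forever.
  δ ≥ 10/15 = 2/3.
Both must hold, so the binding constraint is Axion's: δ ≥ 2/3.

2/3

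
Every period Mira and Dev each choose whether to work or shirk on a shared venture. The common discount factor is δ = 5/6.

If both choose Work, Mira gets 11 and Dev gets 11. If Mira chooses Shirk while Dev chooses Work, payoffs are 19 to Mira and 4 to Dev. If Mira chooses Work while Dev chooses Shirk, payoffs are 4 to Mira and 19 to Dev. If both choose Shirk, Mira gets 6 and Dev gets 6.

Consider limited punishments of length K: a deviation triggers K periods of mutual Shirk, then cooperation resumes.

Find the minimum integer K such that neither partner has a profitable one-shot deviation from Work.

IC: δ(1−δ^K)/(1−δ) ≥ (19−11)/(11−6) = 8/5.
With δ = 5/6: need 1 − δ^K ≥ 8/5·(1−5/6)/(5/6), i.e. δ^K ≤ 0.6800.
Since (5/6)^2 = 0.6944 and (5/6)^3 = 0.5787, the smallest such K is 3.

3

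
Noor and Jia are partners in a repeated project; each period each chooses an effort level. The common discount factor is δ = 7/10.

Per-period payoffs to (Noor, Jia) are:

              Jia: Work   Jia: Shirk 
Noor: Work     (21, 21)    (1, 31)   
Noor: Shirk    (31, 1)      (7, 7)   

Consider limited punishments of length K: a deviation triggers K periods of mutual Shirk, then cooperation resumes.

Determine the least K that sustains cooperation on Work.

Need Σ_{k=1}^{K} δ^k ≥ (31−21)/(21−7) = 0.7143 at δ = 7/10.
At K = 1 the sum is 0.7000 < 0.7143; at K = 2 it is 1.1900 ≥ 0.7143.
So the minimum punishment length is K = 2.

2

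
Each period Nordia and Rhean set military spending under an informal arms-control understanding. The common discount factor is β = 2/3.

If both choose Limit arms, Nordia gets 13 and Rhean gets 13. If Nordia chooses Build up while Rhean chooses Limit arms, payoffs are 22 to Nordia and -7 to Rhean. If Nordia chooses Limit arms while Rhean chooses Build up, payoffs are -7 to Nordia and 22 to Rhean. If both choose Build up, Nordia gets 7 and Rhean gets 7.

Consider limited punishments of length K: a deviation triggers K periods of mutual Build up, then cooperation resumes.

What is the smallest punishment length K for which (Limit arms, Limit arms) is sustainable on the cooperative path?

IC: β(1−β^K)/(1−β) ≥ (22−13)/(13−7) = 3/2.
With β = 2/3: need 1 − β^K ≥ 3/2·(1−2/3)/(2/3), i.e. β^K ≤ 0.2500.
Since (2/3)^3 = 0.2963 and (2/3)^4 = 0.1975, the smallest such K is 4.

4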